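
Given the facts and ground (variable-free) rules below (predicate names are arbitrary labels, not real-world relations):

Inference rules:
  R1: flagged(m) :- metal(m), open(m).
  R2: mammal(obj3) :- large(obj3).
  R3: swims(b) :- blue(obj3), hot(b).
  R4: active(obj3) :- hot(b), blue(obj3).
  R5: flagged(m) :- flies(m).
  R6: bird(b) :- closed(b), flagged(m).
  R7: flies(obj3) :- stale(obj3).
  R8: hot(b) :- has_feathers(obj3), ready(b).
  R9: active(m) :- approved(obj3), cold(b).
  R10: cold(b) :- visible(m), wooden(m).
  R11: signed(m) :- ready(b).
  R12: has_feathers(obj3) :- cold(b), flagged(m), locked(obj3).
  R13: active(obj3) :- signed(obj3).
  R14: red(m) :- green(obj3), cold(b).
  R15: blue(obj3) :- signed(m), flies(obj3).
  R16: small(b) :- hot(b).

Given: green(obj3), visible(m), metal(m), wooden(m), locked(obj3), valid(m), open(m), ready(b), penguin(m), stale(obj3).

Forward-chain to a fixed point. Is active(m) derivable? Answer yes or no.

no

Round 1 fires R1, R7, R10, R11, giving flagged(m), flies(obj3), cold(b), signed(m).
Round 2 fires R12, R14, R15, giving has_feathers(obj3), red(m), blue(obj3).
Round 3 fires R8, giving hot(b).
Round 4 fires R3, R4, R16, giving swims(b), active(obj3), small(b).
Fixed point reached. active(m) is concluded only by R9; R9 needs approved(obj3) (never derived).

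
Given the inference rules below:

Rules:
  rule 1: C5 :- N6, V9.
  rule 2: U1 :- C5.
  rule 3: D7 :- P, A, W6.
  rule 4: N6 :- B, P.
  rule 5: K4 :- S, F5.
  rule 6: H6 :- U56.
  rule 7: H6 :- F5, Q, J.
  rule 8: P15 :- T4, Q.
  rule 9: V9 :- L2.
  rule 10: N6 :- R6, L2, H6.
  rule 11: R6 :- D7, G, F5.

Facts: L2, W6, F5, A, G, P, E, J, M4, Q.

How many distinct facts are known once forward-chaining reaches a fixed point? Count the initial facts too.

17

Round 1: rule 3 [D7 :- P, A, W6.]; rule 7 [H6 :- F5, Q, J.]; rule 9 [V9 :- L2.]. Adds D7, H6, V9.
Round 2: rule 11 [R6 :- D7, G, F5.]. Adds R6.
Round 3: rule 10 [N6 :- R6, L2, H6.]. Adds N6.
Round 4: rule 1 [C5 :- N6, V9.]. Adds C5.
Round 5: rule 2 [U1 :- C5.]. Adds U1.
Closure: {A, C5, D7, E, F5, G, H6, J, L2, M4, N6, P, Q, R6, U1, V9, W6} — 17 facts.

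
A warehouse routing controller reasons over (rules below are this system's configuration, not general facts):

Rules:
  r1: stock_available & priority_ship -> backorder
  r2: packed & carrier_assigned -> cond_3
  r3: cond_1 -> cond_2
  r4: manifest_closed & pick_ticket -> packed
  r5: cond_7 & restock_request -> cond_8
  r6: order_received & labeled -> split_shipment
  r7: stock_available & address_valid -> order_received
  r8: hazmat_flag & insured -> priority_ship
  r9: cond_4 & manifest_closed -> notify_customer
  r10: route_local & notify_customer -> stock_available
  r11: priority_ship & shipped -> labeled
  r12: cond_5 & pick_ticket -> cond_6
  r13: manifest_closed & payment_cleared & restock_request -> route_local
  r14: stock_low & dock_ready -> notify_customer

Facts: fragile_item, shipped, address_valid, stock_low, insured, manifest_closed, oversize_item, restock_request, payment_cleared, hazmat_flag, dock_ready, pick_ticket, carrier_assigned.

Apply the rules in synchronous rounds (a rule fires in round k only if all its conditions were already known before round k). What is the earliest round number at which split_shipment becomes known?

Round 1: r4 [manifest_closed & pick_ticket -> packed]; r8 [hazmat_flag & insured -> priority_ship]; r13 [manifest_closed & payment_cleared & restock_request -> route_local]; r14 [stock_low & dock_ready -> notify_customer]. New: packed, priority_ship, route_local, notify_customer.
Round 2: r2 [packed & carrier_assigned -> cond_3]; r10 [route_local & notify_customer -> stock_available]; r11 [priority_ship & shipped -> labeled]. New: cond_3, stock_available, labeled.
Round 3: r1 [stock_available & priority_ship -> backorder]; r7 [stock_available & address_valid -> order_received]. New: backorder, order_received.
Round 4: r6 [order_received & labeled -> split_shipment]. New: split_shipment.
split_shipment first appears in round 4.

4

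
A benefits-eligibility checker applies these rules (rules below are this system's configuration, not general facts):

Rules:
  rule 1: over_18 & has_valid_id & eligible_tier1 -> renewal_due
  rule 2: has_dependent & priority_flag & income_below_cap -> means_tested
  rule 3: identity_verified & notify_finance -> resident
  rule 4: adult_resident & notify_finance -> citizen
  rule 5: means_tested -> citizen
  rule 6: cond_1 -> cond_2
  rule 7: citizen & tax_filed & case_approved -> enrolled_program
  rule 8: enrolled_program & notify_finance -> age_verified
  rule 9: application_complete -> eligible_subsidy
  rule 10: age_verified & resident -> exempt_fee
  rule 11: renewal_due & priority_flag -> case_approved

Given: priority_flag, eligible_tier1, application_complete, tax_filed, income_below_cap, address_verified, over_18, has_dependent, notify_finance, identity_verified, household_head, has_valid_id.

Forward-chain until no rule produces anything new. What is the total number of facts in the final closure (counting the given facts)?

[1] rule 1 [over_18 & has_valid_id & eligible_tier1 -> renewal_due]; rule 2 [has_dependent & priority_flag & income_below_cap -> means_tested]; rule 3 [identity_verified & notify_finance -> resident]; rule 9 [application_complete -> eligible_subsidy]. ⇒ new: renewal_due, means_tested, resident, eligible_subsidy.
[2] rule 5 [means_tested -> citizen]; rule 11 [renewal_due & priority_flag -> case_approved]. ⇒ new: citizen, case_approved.
[3] rule 7 [citizen & tax_filed & case_approved -> enrolled_program]. ⇒ new: enrolled_program.
[4] rule 8 [enrolled_program & notify_finance -> age_verified]. ⇒ new: age_verified.
[5] rule 10 [age_verified & resident -> exempt_fee]. ⇒ new: exempt_fee.
Closure: {address_verified, age_verified, application_complete, case_approved, citizen, eligible_subsidy, eligible_tier1, enrolled_program, exempt_fee, has_dependent, has_valid_id, household_head, identity_verified, income_below_cap, means_tested, notify_finance, over_18, priority_flag, renewal_due, resident, tax_filed} — 21 facts.

21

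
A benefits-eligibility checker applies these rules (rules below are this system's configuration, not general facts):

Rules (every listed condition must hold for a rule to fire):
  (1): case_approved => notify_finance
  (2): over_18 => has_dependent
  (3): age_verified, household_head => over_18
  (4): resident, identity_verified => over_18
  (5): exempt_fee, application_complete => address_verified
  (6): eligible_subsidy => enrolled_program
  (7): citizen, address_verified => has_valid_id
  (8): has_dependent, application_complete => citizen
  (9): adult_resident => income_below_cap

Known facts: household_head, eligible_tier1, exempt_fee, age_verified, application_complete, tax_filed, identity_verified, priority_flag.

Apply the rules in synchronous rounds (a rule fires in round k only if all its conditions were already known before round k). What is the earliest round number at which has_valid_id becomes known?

Round 1: (3) [age_verified, household_head => over_18]; (5) [exempt_fee, application_complete => address_verified]. New: over_18, address_verified.
Round 2: (2) [over_18 => has_dependent]. New: has_dependent.
Round 3: (8) [has_dependent, application_complete => citizen]. New: citizen.
Round 4: (7) [citizen, address_verified => has_valid_id]. New: has_valid_id.
has_valid_id first appears in round 4.

4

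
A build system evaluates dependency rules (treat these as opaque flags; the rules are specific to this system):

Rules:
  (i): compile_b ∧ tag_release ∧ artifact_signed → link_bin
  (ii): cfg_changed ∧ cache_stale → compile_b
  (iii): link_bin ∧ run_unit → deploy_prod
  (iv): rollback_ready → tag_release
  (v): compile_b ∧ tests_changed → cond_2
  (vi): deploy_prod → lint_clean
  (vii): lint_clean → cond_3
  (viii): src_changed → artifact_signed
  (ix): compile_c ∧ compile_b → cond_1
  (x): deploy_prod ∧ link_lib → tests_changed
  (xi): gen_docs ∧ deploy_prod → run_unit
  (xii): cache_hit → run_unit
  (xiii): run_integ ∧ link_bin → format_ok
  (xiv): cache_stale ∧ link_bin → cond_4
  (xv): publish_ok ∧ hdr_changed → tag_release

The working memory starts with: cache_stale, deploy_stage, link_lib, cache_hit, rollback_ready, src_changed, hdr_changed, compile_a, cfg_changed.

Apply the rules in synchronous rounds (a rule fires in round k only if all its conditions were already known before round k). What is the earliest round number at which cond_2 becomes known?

5

Round 1: (ii) [cfg_changed ∧ cache_stale → compile_b]; (iv) [rollback_ready → tag_release]; (viii) [src_changed → artifact_signed]; (xii) [cache_hit → run_unit]. Adds compile_b, tag_release, artifact_signed, run_unit.
Round 2: (i) [compile_b ∧ tag_release ∧ artifact_signed → link_bin]. Adds link_bin.
Round 3: (iii) [link_bin ∧ run_unit → deploy_prod]; (xiv) [cache_stale ∧ link_bin → cond_4]. Adds deploy_prod, cond_4.
Round 4: (vi) [deploy_prod → lint_clean]; (x) [deploy_prod ∧ link_lib → tests_changed]. Adds lint_clean, tests_changed.
Round 5: (v) [compile_b ∧ tests_changed → cond_2]; (vii) [lint_clean → cond_3]. Adds cond_2, cond_3.
cond_2 first appears in round 5.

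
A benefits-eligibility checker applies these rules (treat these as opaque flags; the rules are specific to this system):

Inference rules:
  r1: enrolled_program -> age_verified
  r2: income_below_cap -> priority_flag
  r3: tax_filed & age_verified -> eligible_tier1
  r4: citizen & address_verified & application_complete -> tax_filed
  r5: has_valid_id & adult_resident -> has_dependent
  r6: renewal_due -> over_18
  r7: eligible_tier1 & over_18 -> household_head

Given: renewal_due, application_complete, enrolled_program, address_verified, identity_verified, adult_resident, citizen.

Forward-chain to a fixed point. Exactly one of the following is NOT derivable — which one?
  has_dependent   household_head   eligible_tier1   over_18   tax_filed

has_dependent

Round 1 — r1, r4, r6, derive age_verified, tax_filed, over_18.
Round 2 — r3, derive eligible_tier1.
Round 3 — r7, derive household_head.
Derived: over_18 (round 1), tax_filed (round 1), household_head (round 3), eligible_tier1 (round 2). has_dependent never appears in any round.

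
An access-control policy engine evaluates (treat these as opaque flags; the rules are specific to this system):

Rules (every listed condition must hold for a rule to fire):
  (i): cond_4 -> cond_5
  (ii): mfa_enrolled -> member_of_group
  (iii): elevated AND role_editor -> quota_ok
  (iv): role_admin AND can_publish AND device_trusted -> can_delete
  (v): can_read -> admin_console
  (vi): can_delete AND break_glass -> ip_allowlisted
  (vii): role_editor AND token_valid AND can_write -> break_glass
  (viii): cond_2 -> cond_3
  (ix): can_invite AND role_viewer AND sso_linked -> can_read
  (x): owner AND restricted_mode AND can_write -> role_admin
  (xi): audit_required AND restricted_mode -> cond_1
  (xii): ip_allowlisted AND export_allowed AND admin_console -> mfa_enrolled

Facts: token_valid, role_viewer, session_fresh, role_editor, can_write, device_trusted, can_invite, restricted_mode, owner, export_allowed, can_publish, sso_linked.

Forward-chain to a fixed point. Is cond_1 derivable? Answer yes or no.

no

Round 1: (vii) [role_editor AND token_valid AND can_write -> break_glass]; (ix) [can_invite AND role_viewer AND sso_linked -> can_read]; (x) [owner AND restricted_mode AND can_write -> role_admin]. Adds break_glass, can_read, role_admin.
Round 2: (iv) [role_admin AND can_publish AND device_trusted -> can_delete]; (v) [can_read -> admin_console]. Adds can_delete, admin_console.
Round 3: (vi) [can_delete AND break_glass -> ip_allowlisted]. Adds ip_allowlisted.
Round 4: (xii) [ip_allowlisted AND export_allowed AND admin_console -> mfa_enrolled]. Adds mfa_enrolled.
Round 5: (ii) [mfa_enrolled -> member_of_group]. Adds member_of_group.
Fixed point reached. cond_1 is concluded only by (xi); (xi) needs audit_required (never derived).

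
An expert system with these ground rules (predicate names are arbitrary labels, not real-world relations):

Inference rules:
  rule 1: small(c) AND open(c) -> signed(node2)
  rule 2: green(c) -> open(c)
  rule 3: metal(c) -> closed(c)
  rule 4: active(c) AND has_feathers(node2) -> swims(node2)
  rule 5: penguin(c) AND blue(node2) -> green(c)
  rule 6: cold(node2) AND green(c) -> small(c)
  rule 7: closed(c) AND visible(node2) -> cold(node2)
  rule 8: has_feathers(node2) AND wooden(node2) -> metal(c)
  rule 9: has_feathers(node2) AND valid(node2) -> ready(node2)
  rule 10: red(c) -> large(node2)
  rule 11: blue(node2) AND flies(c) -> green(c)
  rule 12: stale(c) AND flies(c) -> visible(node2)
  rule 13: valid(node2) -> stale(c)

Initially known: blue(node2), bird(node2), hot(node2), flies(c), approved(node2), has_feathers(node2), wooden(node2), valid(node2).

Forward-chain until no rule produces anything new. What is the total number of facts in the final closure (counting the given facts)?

18

Round 1: rule 8 [has_feathers(node2) AND wooden(node2) -> metal(c)]; rule 9 [has_feathers(node2) AND valid(node2) -> ready(node2)]; rule 11 [blue(node2) AND flies(c) -> green(c)]; rule 13 [valid(node2) -> stale(c)]. Adds metal(c), ready(node2), green(c), stale(c).
Round 2: rule 2 [green(c) -> open(c)]; rule 3 [metal(c) -> closed(c)]; rule 12 [stale(c) AND flies(c) -> visible(node2)]. Adds open(c), closed(c), visible(node2).
Round 3: rule 7 [closed(c) AND visible(node2) -> cold(node2)]. Adds cold(node2).
Round 4: rule 6 [cold(node2) AND green(c) -> small(c)]. Adds small(c).
Round 5: rule 1 [small(c) AND open(c) -> signed(node2)]. Adds signed(node2).
Closure: {approved(node2), bird(node2), blue(node2), closed(c), cold(node2), flies(c), green(c), has_feathers(node2), hot(node2), metal(c), open(c), ready(node2), signed(node2), small(c), stale(c), valid(node2), visible(node2), wooden(node2)} — 18 facts.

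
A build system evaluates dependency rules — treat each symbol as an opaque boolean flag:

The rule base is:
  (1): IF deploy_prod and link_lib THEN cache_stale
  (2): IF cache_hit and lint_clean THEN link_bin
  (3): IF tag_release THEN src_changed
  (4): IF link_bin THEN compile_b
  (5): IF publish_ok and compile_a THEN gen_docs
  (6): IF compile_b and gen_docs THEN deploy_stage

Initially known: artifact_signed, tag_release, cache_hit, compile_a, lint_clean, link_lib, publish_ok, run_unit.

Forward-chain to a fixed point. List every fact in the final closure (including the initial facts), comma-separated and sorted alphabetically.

artifact_signed, cache_hit, compile_a, compile_b, deploy_stage, gen_docs, link_bin, link_lib, lint_clean, publish_ok, run_unit, src_changed, tag_release

Round 1 fires (2), (3), (5), giving link_bin, src_changed, gen_docs.
Round 2 fires (4), giving compile_b.
Round 3 fires (6), giving deploy_stage.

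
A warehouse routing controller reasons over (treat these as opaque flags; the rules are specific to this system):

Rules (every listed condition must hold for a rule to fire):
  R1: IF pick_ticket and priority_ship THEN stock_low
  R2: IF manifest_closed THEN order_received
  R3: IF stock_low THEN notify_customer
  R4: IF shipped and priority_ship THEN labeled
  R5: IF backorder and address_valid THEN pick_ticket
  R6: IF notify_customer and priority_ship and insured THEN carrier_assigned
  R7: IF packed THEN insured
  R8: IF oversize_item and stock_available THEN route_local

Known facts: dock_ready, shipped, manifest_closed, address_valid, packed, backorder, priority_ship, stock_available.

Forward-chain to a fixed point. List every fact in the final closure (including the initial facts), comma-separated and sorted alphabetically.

address_valid, backorder, carrier_assigned, dock_ready, insured, labeled, manifest_closed, notify_customer, order_received, packed, pick_ticket, priority_ship, shipped, stock_available, stock_low

Round 1 — R2, R4, R5, R7, derive order_received, labeled, pick_ticket, insured.
Round 2 — R1, derive stock_low.
Round 3 — R3, derive notify_customer.
Round 4 — R6, derive carrier_assigned.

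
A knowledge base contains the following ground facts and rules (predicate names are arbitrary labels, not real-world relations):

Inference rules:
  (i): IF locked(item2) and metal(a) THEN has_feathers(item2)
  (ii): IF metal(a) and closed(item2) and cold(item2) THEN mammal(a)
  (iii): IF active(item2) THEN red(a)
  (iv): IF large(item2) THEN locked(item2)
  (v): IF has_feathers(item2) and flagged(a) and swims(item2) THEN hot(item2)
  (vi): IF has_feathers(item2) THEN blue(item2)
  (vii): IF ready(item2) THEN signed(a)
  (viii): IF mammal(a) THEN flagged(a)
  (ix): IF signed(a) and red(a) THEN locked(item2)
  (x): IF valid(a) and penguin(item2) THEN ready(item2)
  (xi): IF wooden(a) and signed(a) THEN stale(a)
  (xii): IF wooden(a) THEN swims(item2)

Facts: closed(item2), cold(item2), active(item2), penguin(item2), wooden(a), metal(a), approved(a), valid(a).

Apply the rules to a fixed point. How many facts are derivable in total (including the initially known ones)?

Round 1: (ii) [IF metal(a) and closed(item2) and cold(item2) THEN mammal(a)]; (iii) [IF active(item2) THEN red(a)]; (x) [IF valid(a) and penguin(item2) THEN ready(item2)]; (xii) [IF wooden(a) THEN swims(item2)]. New: mammal(a), red(a), ready(item2), swims(item2).
Round 2: (vii) [IF ready(item2) THEN signed(a)]; (viii) [IF mammal(a) THEN flagged(a)]. New: signed(a), flagged(a).
Round 3: (ix) [IF signed(a) and red(a) THEN locked(item2)]; (xi) [IF wooden(a) and signed(a) THEN stale(a)]. New: locked(item2), stale(a).
Round 4: (i) [IF locked(item2) and metal(a) THEN has_feathers(item2)]. New: has_feathers(item2).
Round 5: (v) [IF has_feathers(item2) and flagged(a) and swims(item2) THEN hot(item2)]; (vi) [IF has_feathers(item2) THEN blue(item2)]. New: hot(item2), blue(item2).
Closure: {active(item2), approved(a), blue(item2), closed(item2), cold(item2), flagged(a), has_feathers(item2), hot(item2), locked(item2), mammal(a), metal(a), penguin(item2), ready(item2), red(a), signed(a), stale(a), swims(item2), valid(a), wooden(a)} — 19 facts.

19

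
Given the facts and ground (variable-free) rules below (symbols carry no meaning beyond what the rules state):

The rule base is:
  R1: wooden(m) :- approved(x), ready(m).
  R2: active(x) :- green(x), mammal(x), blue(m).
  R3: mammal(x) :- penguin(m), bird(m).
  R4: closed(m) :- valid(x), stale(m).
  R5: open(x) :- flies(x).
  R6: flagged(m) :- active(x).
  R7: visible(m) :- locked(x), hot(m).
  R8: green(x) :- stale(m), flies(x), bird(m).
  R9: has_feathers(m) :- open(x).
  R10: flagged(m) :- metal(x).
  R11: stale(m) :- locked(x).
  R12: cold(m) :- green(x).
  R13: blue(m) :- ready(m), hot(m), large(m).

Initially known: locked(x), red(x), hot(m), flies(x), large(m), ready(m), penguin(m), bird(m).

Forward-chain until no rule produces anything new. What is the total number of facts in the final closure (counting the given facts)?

Round 1 — R3, R5, R7, R11, R13, derive mammal(x), open(x), visible(m), stale(m), blue(m).
Round 2 — R8, R9, derive green(x), has_feathers(m).
Round 3 — R2, R12, derive active(x), cold(m).
Round 4 — R6, derive flagged(m).
Closure: {active(x), bird(m), blue(m), cold(m), flagged(m), flies(x), green(x), has_feathers(m), hot(m), large(m), locked(x), mammal(x), open(x), penguin(m), ready(m), red(x), stale(m), visible(m)} — 18 facts.

18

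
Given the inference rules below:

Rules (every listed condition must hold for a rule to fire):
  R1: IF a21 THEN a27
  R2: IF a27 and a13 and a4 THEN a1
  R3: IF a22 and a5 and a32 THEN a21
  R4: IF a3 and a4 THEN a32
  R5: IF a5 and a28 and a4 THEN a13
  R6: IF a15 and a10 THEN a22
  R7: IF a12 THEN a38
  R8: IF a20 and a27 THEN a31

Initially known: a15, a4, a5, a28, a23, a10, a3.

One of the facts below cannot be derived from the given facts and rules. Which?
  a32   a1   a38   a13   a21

a38

Round 1: R4 [IF a3 and a4 THEN a32]; R5 [IF a5 and a28 and a4 THEN a13]; R6 [IF a15 and a10 THEN a22]. Adds a32, a13, a22.
Round 2: R3 [IF a22 and a5 and a32 THEN a21]. Adds a21.
Round 3: R1 [IF a21 THEN a27]. Adds a27.
Round 4: R2 [IF a27 and a13 and a4 THEN a1]. Adds a1.
Derived: a32 (round 1), a13 (round 1), a21 (round 2), a1 (round 4). a38 never appears in any round.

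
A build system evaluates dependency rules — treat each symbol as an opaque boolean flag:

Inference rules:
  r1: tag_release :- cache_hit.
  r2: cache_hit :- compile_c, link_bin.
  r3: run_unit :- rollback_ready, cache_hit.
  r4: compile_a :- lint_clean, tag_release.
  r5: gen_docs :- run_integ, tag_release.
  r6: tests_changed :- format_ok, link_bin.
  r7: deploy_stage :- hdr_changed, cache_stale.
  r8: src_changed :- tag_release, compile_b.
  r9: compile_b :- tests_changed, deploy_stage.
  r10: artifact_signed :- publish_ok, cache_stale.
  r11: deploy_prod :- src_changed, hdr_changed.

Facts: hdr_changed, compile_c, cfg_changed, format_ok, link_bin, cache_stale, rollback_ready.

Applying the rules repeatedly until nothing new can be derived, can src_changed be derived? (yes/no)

yes

Round 1 fires r2, r6, r7, giving cache_hit, tests_changed, deploy_stage.
Round 2 fires r1, r3, r9, giving tag_release, run_unit, compile_b.
Round 3 fires r8, giving src_changed.
Round 4 fires r11, giving deploy_prod.
src_changed appears in round 3, so it is derivable.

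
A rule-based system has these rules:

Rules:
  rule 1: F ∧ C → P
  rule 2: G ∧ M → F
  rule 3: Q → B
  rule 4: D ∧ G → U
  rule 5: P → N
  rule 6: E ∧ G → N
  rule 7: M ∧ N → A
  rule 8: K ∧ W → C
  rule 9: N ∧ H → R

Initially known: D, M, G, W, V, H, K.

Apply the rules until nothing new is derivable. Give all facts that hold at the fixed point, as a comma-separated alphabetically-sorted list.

Round 1: rule 2 [G ∧ M → F]; rule 4 [D ∧ G → U]; rule 8 [K ∧ W → C]. New: F, U, C.
Round 2: rule 1 [F ∧ C → P]. New: P.
Round 3: rule 5 [P → N]. New: N.
Round 4: rule 7 [M ∧ N → A]; rule 9 [N ∧ H → R]. New: A, R.

A, C, D, F, G, H, K, M, N, P, R, U, V, W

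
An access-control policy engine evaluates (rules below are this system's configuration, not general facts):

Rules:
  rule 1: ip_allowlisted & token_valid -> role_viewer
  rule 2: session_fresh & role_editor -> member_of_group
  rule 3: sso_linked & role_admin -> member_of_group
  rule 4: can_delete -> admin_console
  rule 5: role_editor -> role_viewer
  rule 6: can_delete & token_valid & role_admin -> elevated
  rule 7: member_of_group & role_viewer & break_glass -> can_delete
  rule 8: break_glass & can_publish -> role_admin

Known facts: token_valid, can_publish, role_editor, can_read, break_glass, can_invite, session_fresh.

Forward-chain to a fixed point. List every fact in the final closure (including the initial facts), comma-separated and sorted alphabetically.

Round 1 fires rule 2, rule 5, rule 8, giving member_of_group, role_viewer, role_admin.
Round 2 fires rule 7, giving can_delete.
Round 3 fires rule 4, rule 6, giving admin_console, elevated.

admin_console, break_glass, can_delete, can_invite, can_publish, can_read, elevated, member_of_group, role_admin, role_editor, role_viewer, session_fresh, token_valid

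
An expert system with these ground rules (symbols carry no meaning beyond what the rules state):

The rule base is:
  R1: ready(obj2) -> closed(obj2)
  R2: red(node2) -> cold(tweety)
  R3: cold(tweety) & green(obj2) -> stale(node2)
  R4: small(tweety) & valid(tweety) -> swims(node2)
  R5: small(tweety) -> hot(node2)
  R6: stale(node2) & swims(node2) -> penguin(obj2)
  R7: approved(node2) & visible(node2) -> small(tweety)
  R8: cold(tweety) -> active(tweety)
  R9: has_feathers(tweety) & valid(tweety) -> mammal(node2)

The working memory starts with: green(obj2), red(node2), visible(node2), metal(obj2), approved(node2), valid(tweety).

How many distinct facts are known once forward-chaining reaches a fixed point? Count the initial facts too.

Round 1: R2 [red(node2) -> cold(tweety)]; R7 [approved(node2) & visible(node2) -> small(tweety)]. New: cold(tweety), small(tweety).
Round 2: R3 [cold(tweety) & green(obj2) -> stale(node2)]; R4 [small(tweety) & valid(tweety) -> swims(node2)]; R5 [small(tweety) -> hot(node2)]; R8 [cold(tweety) -> active(tweety)]. New: stale(node2), swims(node2), hot(node2), active(tweety).
Round 3: R6 [stale(node2) & swims(node2) -> penguin(obj2)]. New: penguin(obj2).
Closure: {active(tweety), approved(node2), cold(tweety), green(obj2), hot(node2), metal(obj2), penguin(obj2), red(node2), small(tweety), stale(node2), swims(node2), valid(tweety), visible(node2)} — 13 facts.

13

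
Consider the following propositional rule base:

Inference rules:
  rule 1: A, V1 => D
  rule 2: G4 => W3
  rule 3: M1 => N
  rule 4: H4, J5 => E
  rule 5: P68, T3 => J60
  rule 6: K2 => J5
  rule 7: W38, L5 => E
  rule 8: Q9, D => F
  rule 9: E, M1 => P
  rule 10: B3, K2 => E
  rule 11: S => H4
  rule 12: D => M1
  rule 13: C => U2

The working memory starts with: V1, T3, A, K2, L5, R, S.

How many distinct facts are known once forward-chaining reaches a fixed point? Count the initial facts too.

[1] rule 1 [A, V1 => D]; rule 6 [K2 => J5]; rule 11 [S => H4]. ⇒ new: D, J5, H4.
[2] rule 4 [H4, J5 => E]; rule 12 [D => M1]. ⇒ new: E, M1.
[3] rule 3 [M1 => N]; rule 9 [E, M1 => P]. ⇒ new: N, P.
Closure: {A, D, E, H4, J5, K2, L5, M1, N, P, R, S, T3, V1} — 14 facts.

14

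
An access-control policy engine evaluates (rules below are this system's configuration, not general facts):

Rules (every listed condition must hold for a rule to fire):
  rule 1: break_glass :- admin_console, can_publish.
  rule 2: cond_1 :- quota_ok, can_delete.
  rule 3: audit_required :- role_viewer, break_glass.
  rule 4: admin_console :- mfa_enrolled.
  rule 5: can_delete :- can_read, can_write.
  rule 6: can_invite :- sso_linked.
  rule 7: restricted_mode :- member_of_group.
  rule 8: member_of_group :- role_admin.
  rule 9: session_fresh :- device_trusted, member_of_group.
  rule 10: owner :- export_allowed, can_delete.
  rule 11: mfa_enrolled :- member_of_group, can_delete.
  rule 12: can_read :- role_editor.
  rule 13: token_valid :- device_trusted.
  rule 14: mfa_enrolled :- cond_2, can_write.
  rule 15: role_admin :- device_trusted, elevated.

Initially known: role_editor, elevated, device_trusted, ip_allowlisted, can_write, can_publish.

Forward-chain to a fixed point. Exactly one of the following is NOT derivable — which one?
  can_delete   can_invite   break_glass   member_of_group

Round 1: rule 12 [can_read :- role_editor.]; rule 13 [token_valid :- device_trusted.]; rule 15 [role_admin :- device_trusted, elevated.]. New: can_read, token_valid, role_admin.
Round 2: rule 5 [can_delete :- can_read, can_write.]; rule 8 [member_of_group :- role_admin.]. New: can_delete, member_of_group.
Round 3: rule 7 [restricted_mode :- member_of_group.]; rule 9 [session_fresh :- device_trusted, member_of_group.]; rule 11 [mfa_enrolled :- member_of_group, can_delete.]. New: restricted_mode, session_fresh, mfa_enrolled.
Round 4: rule 4 [admin_console :- mfa_enrolled.]. New: admin_console.
Round 5: rule 1 [break_glass :- admin_console, can_publish.]. New: break_glass.
Derived: can_delete (round 2), break_glass (round 5), member_of_group (round 2). can_invite never appears in any round.

can_invite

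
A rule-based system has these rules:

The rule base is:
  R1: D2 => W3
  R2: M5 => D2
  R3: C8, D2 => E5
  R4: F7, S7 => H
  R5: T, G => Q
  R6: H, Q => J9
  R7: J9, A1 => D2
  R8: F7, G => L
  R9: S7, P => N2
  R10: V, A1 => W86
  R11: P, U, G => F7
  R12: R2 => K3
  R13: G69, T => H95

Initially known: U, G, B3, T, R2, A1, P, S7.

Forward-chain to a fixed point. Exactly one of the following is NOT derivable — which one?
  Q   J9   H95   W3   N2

Round 1 — R5, R9, R11, R12, derive Q, N2, F7, K3.
Round 2 — R4, R8, derive H, L.
Round 3 — R6, derive J9.
Round 4 — R7, derive D2.
Round 5 — R1, derive W3.
Derived: W3 (round 5), J9 (round 3), N2 (round 1), Q (round 1). H95 never appears in any round.

H95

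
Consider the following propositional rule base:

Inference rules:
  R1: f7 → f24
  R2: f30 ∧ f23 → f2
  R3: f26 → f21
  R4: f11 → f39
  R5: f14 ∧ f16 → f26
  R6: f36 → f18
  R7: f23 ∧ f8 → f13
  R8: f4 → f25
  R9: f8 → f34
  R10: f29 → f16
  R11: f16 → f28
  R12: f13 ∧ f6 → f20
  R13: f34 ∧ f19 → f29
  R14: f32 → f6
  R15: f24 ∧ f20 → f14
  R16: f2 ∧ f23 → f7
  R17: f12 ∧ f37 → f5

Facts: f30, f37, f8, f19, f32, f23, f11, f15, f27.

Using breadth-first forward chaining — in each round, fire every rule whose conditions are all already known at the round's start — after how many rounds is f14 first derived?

Round 1 — R2, R4, R7, R9, R14, derive f2, f39, f13, f34, f6.
Round 2 — R12, R13, R16, derive f20, f29, f7.
Round 3 — R1, R10, derive f24, f16.
Round 4 — R11, R15, derive f28, f14.
f14 first appears in round 4.

4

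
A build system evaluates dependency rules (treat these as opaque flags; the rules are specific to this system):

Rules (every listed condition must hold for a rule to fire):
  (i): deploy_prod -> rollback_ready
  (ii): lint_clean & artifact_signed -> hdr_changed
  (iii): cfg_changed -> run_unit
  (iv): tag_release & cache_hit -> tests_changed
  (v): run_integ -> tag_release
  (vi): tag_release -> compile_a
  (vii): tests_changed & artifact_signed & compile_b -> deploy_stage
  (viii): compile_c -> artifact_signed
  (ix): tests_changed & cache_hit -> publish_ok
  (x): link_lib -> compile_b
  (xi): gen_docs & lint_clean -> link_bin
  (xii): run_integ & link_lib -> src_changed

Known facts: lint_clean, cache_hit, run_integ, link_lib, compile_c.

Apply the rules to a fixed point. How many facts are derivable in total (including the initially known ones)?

Round 1 fires (v), (viii), (x), (xii), giving tag_release, artifact_signed, compile_b, src_changed.
Round 2 fires (ii), (iv), (vi), giving hdr_changed, tests_changed, compile_a.
Round 3 fires (vii), (ix), giving deploy_stage, publish_ok.
Closure: {artifact_signed, cache_hit, compile_a, compile_b, compile_c, deploy_stage, hdr_changed, link_lib, lint_clean, publish_ok, run_integ, src_changed, tag_release, tests_changed} — 14 facts.

14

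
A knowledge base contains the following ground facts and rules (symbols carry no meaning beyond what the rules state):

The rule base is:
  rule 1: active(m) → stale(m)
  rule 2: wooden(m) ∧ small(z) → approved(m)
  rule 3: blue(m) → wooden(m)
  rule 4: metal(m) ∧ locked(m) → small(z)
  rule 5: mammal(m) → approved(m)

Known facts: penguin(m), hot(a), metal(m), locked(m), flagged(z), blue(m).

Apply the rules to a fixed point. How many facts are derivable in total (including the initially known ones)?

Round 1 — rule 3, rule 4, derive wooden(m), small(z).
Round 2 — rule 2, derive approved(m).
Closure: {approved(m), blue(m), flagged(z), hot(a), locked(m), metal(m), penguin(m), small(z), wooden(m)} — 9 facts.

9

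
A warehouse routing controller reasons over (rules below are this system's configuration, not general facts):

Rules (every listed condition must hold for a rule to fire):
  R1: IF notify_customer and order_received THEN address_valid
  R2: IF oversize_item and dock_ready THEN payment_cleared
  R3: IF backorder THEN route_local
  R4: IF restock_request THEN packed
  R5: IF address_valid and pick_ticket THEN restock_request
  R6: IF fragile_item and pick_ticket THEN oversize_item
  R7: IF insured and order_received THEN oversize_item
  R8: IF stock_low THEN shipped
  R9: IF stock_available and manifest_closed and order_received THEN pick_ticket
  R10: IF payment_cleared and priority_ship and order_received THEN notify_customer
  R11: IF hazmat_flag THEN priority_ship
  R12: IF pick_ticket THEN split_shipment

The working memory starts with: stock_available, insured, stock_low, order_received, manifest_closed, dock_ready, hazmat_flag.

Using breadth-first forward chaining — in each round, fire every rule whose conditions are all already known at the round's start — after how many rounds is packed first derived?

6

Round 1 — R7, R8, R9, R11, derive oversize_item, shipped, pick_ticket, priority_ship.
Round 2 — R2, R12, derive payment_cleared, split_shipment.
Round 3 — R10, derive notify_customer.
Round 4 — R1, derive address_valid.
Round 5 — R5, derive restock_request.
Round 6 — R4, derive packed.
packed first appears in round 6.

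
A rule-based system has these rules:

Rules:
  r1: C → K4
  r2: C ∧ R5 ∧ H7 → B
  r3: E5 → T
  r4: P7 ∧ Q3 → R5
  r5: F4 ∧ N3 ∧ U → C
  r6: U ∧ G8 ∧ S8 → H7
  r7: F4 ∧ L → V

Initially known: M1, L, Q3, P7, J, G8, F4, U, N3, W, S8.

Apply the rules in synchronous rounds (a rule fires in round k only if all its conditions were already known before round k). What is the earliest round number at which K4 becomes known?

2

Round 1: r4 [P7 ∧ Q3 → R5]; r5 [F4 ∧ N3 ∧ U → C]; r6 [U ∧ G8 ∧ S8 → H7]; r7 [F4 ∧ L → V]. Adds R5, C, H7, V.
Round 2: r1 [C → K4]; r2 [C ∧ R5 ∧ H7 → B]. Adds K4, B.
K4 first appears in round 2.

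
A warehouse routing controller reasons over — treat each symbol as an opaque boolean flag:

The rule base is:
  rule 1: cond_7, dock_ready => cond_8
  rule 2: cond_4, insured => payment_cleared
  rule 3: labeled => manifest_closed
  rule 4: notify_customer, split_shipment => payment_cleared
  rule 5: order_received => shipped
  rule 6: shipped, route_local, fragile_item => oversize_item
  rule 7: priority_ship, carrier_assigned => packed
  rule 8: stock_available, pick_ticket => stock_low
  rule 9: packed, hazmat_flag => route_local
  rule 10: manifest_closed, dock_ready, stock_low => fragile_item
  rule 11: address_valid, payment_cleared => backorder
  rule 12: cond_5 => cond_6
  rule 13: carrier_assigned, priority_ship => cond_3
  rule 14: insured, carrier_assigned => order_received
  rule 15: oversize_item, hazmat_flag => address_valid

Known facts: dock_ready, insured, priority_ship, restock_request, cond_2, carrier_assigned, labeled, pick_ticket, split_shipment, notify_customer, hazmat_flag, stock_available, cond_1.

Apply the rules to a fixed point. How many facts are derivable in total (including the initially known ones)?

Round 1 fires rule 3, rule 4, rule 7, rule 8, rule 13, rule 14, giving manifest_closed, payment_cleared, packed, stock_low, cond_3, order_received.
Round 2 fires rule 5, rule 9, rule 10, giving shipped, route_local, fragile_item.
Round 3 fires rule 6, giving oversize_item.
Round 4 fires rule 15, giving address_valid.
Round 5 fires rule 11, giving backorder.
Closure: {address_valid, backorder, carrier_assigned, cond_1, cond_2, cond_3, dock_ready, fragile_item, hazmat_flag, insured, labeled, manifest_closed, notify_customer, order_received, oversize_item, packed, payment_cleared, pick_ticket, priority_ship, restock_request, route_local, shipped, split_shipment, stock_available, stock_low} — 25 facts.

25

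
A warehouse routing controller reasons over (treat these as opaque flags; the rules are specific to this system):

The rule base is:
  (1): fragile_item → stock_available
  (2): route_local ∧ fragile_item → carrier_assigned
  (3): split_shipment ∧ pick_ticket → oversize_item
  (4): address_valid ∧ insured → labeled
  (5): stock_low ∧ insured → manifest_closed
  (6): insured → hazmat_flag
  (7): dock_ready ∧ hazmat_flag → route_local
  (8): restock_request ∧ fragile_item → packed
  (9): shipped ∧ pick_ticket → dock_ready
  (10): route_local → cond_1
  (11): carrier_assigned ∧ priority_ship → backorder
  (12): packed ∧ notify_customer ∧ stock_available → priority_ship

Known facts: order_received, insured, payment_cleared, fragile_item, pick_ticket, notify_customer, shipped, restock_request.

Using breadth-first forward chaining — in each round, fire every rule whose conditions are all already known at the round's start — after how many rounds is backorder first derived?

Round 1: (1) [fragile_item → stock_available]; (6) [insured → hazmat_flag]; (8) [restock_request ∧ fragile_item → packed]; (9) [shipped ∧ pick_ticket → dock_ready]. New: stock_available, hazmat_flag, packed, dock_ready.
Round 2: (7) [dock_ready ∧ hazmat_flag → route_local]; (12) [packed ∧ notify_customer ∧ stock_available → priority_ship]. New: route_local, priority_ship.
Round 3: (2) [route_local ∧ fragile_item → carrier_assigned]; (10) [route_local → cond_1]. New: carrier_assigned, cond_1.
Round 4: (11) [carrier_assigned ∧ priority_ship → backorder]. New: backorder.
backorder first appears in round 4.

4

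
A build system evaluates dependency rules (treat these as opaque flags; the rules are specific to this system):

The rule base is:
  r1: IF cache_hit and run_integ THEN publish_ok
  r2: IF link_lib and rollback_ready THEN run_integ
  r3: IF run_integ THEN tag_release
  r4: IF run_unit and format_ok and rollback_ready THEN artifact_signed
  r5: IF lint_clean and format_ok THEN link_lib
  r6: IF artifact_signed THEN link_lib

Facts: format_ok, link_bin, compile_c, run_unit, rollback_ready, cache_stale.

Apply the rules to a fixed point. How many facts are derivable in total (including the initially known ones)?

Round 1: r4 [IF run_unit and format_ok and rollback_ready THEN artifact_signed]. New: artifact_signed.
Round 2: r6 [IF artifact_signed THEN link_lib]. New: link_lib.
Round 3: r2 [IF link_lib and rollback_ready THEN run_integ]. New: run_integ.
Round 4: r3 [IF run_integ THEN tag_release]. New: tag_release.
Closure: {artifact_signed, cache_stale, compile_c, format_ok, link_bin, link_lib, rollback_ready, run_integ, run_unit, tag_release} — 10 facts.

10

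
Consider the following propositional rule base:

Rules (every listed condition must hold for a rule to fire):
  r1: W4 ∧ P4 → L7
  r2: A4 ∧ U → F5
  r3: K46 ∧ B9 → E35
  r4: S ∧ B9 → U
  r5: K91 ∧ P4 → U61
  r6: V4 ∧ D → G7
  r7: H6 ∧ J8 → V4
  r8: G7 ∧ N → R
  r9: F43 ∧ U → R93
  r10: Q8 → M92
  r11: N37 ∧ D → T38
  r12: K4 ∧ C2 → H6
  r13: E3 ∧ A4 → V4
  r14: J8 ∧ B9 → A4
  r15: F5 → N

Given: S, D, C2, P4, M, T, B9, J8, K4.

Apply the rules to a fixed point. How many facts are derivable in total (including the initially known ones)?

[1] r4 [S ∧ B9 → U]; r12 [K4 ∧ C2 → H6]; r14 [J8 ∧ B9 → A4]. ⇒ new: U, H6, A4.
[2] r2 [A4 ∧ U → F5]; r7 [H6 ∧ J8 → V4]. ⇒ new: F5, V4.
[3] r6 [V4 ∧ D → G7]; r15 [F5 → N]. ⇒ new: G7, N.
[4] r8 [G7 ∧ N → R]. ⇒ new: R.
Closure: {A4, B9, C2, D, F5, G7, H6, J8, K4, M, N, P4, R, S, T, U, V4} — 17 facts.

17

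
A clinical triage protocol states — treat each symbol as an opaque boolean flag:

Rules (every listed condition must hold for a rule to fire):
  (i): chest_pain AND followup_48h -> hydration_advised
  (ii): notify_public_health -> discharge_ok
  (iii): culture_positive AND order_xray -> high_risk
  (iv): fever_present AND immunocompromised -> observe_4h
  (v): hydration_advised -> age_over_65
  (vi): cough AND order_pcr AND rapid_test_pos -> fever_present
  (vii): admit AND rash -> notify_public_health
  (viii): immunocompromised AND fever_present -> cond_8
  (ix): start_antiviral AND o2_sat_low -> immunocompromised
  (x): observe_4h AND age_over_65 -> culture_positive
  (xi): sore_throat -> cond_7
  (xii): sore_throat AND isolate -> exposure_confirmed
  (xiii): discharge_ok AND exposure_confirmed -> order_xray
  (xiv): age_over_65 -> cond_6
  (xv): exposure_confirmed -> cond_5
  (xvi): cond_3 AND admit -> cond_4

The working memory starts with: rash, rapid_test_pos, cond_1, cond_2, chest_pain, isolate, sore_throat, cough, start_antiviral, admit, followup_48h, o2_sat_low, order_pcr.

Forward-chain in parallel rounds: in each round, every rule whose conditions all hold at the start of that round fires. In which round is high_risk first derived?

4

Round 1: (i) [chest_pain AND followup_48h -> hydration_advised]; (vi) [cough AND order_pcr AND rapid_test_pos -> fever_present]; (vii) [admit AND rash -> notify_public_health]; (ix) [start_antiviral AND o2_sat_low -> immunocompromised]; (xi) [sore_throat -> cond_7]; (xii) [sore_throat AND isolate -> exposure_confirmed]. Adds hydration_advised, fever_present, notify_public_health, immunocompromised, cond_7, exposure_confirmed.
Round 2: (ii) [notify_public_health -> discharge_ok]; (iv) [fever_present AND immunocompromised -> observe_4h]; (v) [hydration_advised -> age_over_65]; (viii) [immunocompromised AND fever_present -> cond_8]; (xv) [exposure_confirmed -> cond_5]. Adds discharge_ok, observe_4h, age_over_65, cond_8, cond_5.
Round 3: (x) [observe_4h AND age_over_65 -> culture_positive]; (xiii) [discharge_ok AND exposure_confirmed -> order_xray]; (xiv) [age_over_65 -> cond_6]. Adds culture_positive, order_xray, cond_6.
Round 4: (iii) [culture_positive AND order_xray -> high_risk]. Adds high_risk.
high_risk first appears in round 4.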